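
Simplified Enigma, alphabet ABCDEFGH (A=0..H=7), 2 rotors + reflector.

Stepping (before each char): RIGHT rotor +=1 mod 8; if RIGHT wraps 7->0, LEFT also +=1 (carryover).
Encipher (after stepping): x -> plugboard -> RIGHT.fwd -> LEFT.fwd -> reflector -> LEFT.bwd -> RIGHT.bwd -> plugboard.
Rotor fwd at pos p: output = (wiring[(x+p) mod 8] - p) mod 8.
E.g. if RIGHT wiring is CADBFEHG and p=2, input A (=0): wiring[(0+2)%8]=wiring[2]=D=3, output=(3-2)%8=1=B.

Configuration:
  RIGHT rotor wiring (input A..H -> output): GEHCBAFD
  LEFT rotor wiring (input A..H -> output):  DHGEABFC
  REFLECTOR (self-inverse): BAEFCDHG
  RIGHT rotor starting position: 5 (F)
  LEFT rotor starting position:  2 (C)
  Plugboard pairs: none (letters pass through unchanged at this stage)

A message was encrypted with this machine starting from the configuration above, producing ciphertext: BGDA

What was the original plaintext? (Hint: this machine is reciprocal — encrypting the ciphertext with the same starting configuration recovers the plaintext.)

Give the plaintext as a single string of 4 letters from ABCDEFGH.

Answer: DDBB

Derivation:
Char 1 ('B'): step: R->6, L=2; B->plug->B->R->F->L->A->refl->B->L'->G->R'->D->plug->D
Char 2 ('G'): step: R->7, L=2; G->plug->G->R->B->L->C->refl->E->L'->A->R'->D->plug->D
Char 3 ('D'): step: R->0, L->3 (L advanced); D->plug->D->R->C->L->G->refl->H->L'->E->R'->B->plug->B
Char 4 ('A'): step: R->1, L=3; A->plug->A->R->D->L->C->refl->E->L'->G->R'->B->plug->B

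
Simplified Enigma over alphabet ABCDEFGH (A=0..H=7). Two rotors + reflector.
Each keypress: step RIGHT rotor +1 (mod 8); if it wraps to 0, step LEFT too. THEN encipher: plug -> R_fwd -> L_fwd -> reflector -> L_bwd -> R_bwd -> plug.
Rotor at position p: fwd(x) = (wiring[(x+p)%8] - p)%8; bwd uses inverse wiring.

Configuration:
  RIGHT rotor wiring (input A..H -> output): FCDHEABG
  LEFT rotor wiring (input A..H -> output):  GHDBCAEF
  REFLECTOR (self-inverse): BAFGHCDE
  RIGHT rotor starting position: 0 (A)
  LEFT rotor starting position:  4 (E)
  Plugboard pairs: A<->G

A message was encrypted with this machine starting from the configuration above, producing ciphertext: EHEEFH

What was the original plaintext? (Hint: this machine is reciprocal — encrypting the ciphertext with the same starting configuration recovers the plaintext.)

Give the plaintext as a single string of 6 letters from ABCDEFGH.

Answer: HBFFCG

Derivation:
Char 1 ('E'): step: R->1, L=4; E->plug->E->R->H->L->F->refl->C->L'->E->R'->H->plug->H
Char 2 ('H'): step: R->2, L=4; H->plug->H->R->A->L->G->refl->D->L'->F->R'->B->plug->B
Char 3 ('E'): step: R->3, L=4; E->plug->E->R->D->L->B->refl->A->L'->C->R'->F->plug->F
Char 4 ('E'): step: R->4, L=4; E->plug->E->R->B->L->E->refl->H->L'->G->R'->F->plug->F
Char 5 ('F'): step: R->5, L=4; F->plug->F->R->G->L->H->refl->E->L'->B->R'->C->plug->C
Char 6 ('H'): step: R->6, L=4; H->plug->H->R->C->L->A->refl->B->L'->D->R'->A->plug->G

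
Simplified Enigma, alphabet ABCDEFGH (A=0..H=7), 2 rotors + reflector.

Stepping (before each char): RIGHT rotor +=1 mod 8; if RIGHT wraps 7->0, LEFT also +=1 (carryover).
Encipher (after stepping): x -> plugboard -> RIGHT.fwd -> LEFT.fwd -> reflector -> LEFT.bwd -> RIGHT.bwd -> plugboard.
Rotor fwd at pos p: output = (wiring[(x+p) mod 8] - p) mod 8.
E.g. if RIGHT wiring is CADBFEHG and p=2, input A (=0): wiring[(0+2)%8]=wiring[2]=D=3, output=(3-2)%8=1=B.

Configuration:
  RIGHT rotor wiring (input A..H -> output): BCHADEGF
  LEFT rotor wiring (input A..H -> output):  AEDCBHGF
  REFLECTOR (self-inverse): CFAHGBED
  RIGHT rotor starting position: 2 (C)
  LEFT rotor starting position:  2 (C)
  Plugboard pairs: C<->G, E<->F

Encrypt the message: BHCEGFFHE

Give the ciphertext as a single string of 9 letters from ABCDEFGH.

Answer: DEGCDDHEA

Derivation:
Char 1 ('B'): step: R->3, L=2; B->plug->B->R->A->L->B->refl->F->L'->D->R'->D->plug->D
Char 2 ('H'): step: R->4, L=2; H->plug->H->R->E->L->E->refl->G->L'->G->R'->F->plug->E
Char 3 ('C'): step: R->5, L=2; C->plug->G->R->D->L->F->refl->B->L'->A->R'->C->plug->G
Char 4 ('E'): step: R->6, L=2; E->plug->F->R->C->L->H->refl->D->L'->F->R'->G->plug->C
Char 5 ('G'): step: R->7, L=2; G->plug->C->R->D->L->F->refl->B->L'->A->R'->D->plug->D
Char 6 ('F'): step: R->0, L->3 (L advanced); F->plug->E->R->D->L->D->refl->H->L'->A->R'->D->plug->D
Char 7 ('F'): step: R->1, L=3; F->plug->E->R->D->L->D->refl->H->L'->A->R'->H->plug->H
Char 8 ('H'): step: R->2, L=3; H->plug->H->R->A->L->H->refl->D->L'->D->R'->F->plug->E
Char 9 ('E'): step: R->3, L=3; E->plug->F->R->G->L->B->refl->F->L'->F->R'->A->plug->A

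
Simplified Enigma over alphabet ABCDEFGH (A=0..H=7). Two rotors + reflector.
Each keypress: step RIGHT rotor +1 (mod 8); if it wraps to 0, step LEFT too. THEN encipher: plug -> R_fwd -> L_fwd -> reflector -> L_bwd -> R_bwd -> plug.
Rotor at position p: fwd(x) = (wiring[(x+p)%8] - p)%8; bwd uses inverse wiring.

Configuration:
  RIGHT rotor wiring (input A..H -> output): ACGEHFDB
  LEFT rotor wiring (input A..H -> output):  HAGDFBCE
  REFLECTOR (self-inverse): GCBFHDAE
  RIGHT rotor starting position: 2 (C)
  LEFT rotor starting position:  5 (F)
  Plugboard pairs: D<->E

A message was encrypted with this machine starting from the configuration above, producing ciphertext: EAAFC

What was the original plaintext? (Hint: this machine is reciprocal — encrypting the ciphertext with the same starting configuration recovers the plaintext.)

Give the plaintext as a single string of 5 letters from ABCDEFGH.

Char 1 ('E'): step: R->3, L=5; E->plug->D->R->A->L->E->refl->H->L'->C->R'->C->plug->C
Char 2 ('A'): step: R->4, L=5; A->plug->A->R->D->L->C->refl->B->L'->F->R'->D->plug->E
Char 3 ('A'): step: R->5, L=5; A->plug->A->R->A->L->E->refl->H->L'->C->R'->H->plug->H
Char 4 ('F'): step: R->6, L=5; F->plug->F->R->G->L->G->refl->A->L'->H->R'->H->plug->H
Char 5 ('C'): step: R->7, L=5; C->plug->C->R->D->L->C->refl->B->L'->F->R'->E->plug->D

Answer: CEHHD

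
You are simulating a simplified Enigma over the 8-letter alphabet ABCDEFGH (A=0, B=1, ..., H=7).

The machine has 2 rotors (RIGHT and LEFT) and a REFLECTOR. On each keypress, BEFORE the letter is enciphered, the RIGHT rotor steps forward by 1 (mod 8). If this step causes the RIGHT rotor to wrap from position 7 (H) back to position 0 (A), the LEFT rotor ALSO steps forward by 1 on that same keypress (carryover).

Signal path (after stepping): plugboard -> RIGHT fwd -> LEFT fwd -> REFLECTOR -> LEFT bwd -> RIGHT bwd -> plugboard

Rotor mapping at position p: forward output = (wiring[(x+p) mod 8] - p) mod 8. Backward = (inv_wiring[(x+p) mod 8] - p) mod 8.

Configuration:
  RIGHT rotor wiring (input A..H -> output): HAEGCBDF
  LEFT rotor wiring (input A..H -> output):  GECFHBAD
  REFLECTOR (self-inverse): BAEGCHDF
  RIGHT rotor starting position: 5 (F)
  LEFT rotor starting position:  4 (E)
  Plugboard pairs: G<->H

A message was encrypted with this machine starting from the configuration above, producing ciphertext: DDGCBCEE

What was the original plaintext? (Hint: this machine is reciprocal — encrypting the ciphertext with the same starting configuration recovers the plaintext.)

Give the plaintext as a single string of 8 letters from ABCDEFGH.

Char 1 ('D'): step: R->6, L=4; D->plug->D->R->C->L->E->refl->C->L'->E->R'->G->plug->H
Char 2 ('D'): step: R->7, L=4; D->plug->D->R->F->L->A->refl->B->L'->H->R'->E->plug->E
Char 3 ('G'): step: R->0, L->5 (L advanced); G->plug->H->R->F->L->F->refl->H->L'->E->R'->C->plug->C
Char 4 ('C'): step: R->1, L=5; C->plug->C->R->F->L->F->refl->H->L'->E->R'->G->plug->H
Char 5 ('B'): step: R->2, L=5; B->plug->B->R->E->L->H->refl->F->L'->F->R'->G->plug->H
Char 6 ('C'): step: R->3, L=5; C->plug->C->R->G->L->A->refl->B->L'->D->R'->A->plug->A
Char 7 ('E'): step: R->4, L=5; E->plug->E->R->D->L->B->refl->A->L'->G->R'->A->plug->A
Char 8 ('E'): step: R->5, L=5; E->plug->E->R->D->L->B->refl->A->L'->G->R'->B->plug->B

Answer: HECHHAAB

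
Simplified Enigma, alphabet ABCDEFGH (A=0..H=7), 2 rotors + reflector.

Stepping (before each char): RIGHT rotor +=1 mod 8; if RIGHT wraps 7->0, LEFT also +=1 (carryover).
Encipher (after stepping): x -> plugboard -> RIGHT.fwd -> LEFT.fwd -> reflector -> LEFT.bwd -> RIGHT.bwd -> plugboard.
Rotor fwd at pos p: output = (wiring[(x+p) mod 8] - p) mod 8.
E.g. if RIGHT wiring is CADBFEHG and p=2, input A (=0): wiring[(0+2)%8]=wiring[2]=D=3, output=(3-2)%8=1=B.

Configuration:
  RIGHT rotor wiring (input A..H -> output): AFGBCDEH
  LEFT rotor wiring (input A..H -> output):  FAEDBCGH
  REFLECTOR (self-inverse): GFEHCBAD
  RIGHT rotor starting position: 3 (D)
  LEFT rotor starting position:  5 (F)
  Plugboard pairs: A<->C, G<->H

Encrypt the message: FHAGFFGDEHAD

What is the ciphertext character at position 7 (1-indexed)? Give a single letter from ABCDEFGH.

Char 1 ('F'): step: R->4, L=5; F->plug->F->R->B->L->B->refl->F->L'->A->R'->C->plug->A
Char 2 ('H'): step: R->5, L=5; H->plug->G->R->E->L->D->refl->H->L'->F->R'->H->plug->G
Char 3 ('A'): step: R->6, L=5; A->plug->C->R->C->L->C->refl->E->L'->H->R'->D->plug->D
Char 4 ('G'): step: R->7, L=5; G->plug->H->R->F->L->H->refl->D->L'->E->R'->G->plug->H
Char 5 ('F'): step: R->0, L->6 (L advanced); F->plug->F->R->D->L->C->refl->E->L'->H->R'->H->plug->G
Char 6 ('F'): step: R->1, L=6; F->plug->F->R->D->L->C->refl->E->L'->H->R'->H->plug->G
Char 7 ('G'): step: R->2, L=6; G->plug->H->R->D->L->C->refl->E->L'->H->R'->B->plug->B

B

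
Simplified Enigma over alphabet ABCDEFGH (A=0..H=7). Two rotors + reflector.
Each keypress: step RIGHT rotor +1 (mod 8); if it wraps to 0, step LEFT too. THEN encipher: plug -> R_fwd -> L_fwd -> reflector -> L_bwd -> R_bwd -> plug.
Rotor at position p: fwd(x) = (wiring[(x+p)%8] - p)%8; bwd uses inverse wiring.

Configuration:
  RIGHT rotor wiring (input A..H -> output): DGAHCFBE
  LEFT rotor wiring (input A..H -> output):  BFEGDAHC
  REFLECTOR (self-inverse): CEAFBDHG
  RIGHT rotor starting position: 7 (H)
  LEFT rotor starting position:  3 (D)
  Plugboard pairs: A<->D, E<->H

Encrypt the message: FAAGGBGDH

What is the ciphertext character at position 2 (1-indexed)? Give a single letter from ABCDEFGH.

Char 1 ('F'): step: R->0, L->4 (L advanced); F->plug->F->R->F->L->B->refl->E->L'->B->R'->G->plug->G
Char 2 ('A'): step: R->1, L=4; A->plug->D->R->B->L->E->refl->B->L'->F->R'->A->plug->D

D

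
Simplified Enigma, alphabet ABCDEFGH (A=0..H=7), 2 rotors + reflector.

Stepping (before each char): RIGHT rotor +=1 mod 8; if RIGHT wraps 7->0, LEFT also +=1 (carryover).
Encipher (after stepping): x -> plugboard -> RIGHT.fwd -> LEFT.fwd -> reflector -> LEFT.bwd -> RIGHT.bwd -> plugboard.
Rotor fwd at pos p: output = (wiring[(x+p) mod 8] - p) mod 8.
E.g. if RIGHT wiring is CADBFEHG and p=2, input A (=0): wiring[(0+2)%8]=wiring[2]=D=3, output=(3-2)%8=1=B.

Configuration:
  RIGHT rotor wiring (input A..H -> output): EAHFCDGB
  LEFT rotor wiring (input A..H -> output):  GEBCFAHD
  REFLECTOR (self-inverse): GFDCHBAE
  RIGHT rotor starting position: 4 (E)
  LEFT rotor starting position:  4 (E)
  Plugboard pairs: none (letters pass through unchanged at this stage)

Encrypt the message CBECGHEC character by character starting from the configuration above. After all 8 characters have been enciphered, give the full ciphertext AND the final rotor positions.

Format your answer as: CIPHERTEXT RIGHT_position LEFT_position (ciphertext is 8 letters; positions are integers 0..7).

Answer: FEDEDBDB 4 5

Derivation:
Char 1 ('C'): step: R->5, L=4; C->plug->C->R->E->L->C->refl->D->L'->C->R'->F->plug->F
Char 2 ('B'): step: R->6, L=4; B->plug->B->R->D->L->H->refl->E->L'->B->R'->E->plug->E
Char 3 ('E'): step: R->7, L=4; E->plug->E->R->G->L->F->refl->B->L'->A->R'->D->plug->D
Char 4 ('C'): step: R->0, L->5 (L advanced); C->plug->C->R->H->L->A->refl->G->L'->C->R'->E->plug->E
Char 5 ('G'): step: R->1, L=5; G->plug->G->R->A->L->D->refl->C->L'->B->R'->D->plug->D
Char 6 ('H'): step: R->2, L=5; H->plug->H->R->G->L->F->refl->B->L'->D->R'->B->plug->B
Char 7 ('E'): step: R->3, L=5; E->plug->E->R->G->L->F->refl->B->L'->D->R'->D->plug->D
Char 8 ('C'): step: R->4, L=5; C->plug->C->R->C->L->G->refl->A->L'->H->R'->B->plug->B
Final: ciphertext=FEDEDBDB, RIGHT=4, LEFT=5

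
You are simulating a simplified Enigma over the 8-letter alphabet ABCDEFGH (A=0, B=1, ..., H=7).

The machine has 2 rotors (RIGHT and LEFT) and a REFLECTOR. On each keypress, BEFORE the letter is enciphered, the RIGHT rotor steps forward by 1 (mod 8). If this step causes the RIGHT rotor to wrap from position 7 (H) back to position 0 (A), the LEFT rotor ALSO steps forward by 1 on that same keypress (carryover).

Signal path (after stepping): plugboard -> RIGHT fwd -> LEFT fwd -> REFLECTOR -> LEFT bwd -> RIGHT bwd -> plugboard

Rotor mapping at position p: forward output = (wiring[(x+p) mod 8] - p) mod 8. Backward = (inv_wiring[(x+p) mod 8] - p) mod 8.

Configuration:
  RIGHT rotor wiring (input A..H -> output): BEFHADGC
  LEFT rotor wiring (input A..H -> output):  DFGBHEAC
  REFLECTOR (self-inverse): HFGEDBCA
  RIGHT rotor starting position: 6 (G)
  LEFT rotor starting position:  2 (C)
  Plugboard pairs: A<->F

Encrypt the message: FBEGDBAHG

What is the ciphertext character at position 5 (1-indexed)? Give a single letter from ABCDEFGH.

Char 1 ('F'): step: R->7, L=2; F->plug->A->R->D->L->C->refl->G->L'->E->R'->G->plug->G
Char 2 ('B'): step: R->0, L->3 (L advanced); B->plug->B->R->E->L->H->refl->A->L'->F->R'->C->plug->C
Char 3 ('E'): step: R->1, L=3; E->plug->E->R->C->L->B->refl->F->L'->D->R'->A->plug->F
Char 4 ('G'): step: R->2, L=3; G->plug->G->R->H->L->D->refl->E->L'->B->R'->D->plug->D
Char 5 ('D'): step: R->3, L=3; D->plug->D->R->D->L->F->refl->B->L'->C->R'->H->plug->H

H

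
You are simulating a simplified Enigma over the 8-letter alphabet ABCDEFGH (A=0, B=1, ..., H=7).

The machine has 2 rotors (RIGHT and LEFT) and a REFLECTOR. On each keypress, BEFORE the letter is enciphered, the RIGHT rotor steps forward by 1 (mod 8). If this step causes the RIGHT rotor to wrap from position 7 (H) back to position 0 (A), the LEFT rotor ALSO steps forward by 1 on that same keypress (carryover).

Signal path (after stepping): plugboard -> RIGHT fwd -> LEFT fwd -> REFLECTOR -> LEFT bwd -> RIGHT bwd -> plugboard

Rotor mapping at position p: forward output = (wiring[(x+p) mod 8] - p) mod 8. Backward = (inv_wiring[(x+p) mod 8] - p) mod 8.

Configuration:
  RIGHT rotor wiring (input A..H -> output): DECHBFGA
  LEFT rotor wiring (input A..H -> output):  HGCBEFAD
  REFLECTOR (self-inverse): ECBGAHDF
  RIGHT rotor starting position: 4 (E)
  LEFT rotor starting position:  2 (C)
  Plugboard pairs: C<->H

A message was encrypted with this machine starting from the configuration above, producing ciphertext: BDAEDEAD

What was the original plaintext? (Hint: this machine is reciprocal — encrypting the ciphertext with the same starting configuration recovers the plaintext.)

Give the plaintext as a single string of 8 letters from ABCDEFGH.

Answer: DFGHHBEA

Derivation:
Char 1 ('B'): step: R->5, L=2; B->plug->B->R->B->L->H->refl->F->L'->G->R'->D->plug->D
Char 2 ('D'): step: R->6, L=2; D->plug->D->R->G->L->F->refl->H->L'->B->R'->F->plug->F
Char 3 ('A'): step: R->7, L=2; A->plug->A->R->B->L->H->refl->F->L'->G->R'->G->plug->G
Char 4 ('E'): step: R->0, L->3 (L advanced); E->plug->E->R->B->L->B->refl->C->L'->C->R'->C->plug->H
Char 5 ('D'): step: R->1, L=3; D->plug->D->R->A->L->G->refl->D->L'->G->R'->C->plug->H
Char 6 ('E'): step: R->2, L=3; E->plug->E->R->E->L->A->refl->E->L'->F->R'->B->plug->B
Char 7 ('A'): step: R->3, L=3; A->plug->A->R->E->L->A->refl->E->L'->F->R'->E->plug->E
Char 8 ('D'): step: R->4, L=3; D->plug->D->R->E->L->A->refl->E->L'->F->R'->A->plug->A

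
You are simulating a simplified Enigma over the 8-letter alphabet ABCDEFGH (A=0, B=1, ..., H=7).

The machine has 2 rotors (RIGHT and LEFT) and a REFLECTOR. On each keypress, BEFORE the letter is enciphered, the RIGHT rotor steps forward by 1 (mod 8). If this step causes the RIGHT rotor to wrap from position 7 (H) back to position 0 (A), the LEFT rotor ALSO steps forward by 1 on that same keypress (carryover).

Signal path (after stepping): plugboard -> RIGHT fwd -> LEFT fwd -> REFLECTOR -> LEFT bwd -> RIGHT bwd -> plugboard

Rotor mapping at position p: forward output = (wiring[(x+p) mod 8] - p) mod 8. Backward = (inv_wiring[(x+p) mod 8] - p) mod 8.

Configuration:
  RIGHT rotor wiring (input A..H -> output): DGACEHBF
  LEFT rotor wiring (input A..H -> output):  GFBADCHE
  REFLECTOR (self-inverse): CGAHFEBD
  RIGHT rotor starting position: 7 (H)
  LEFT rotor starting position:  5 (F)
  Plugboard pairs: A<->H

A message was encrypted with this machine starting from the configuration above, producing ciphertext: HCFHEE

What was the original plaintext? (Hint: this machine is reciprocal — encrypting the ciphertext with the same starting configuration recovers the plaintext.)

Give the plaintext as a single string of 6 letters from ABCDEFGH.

Answer: EFADAC

Derivation:
Char 1 ('H'): step: R->0, L->6 (L advanced); H->plug->A->R->D->L->H->refl->D->L'->E->R'->E->plug->E
Char 2 ('C'): step: R->1, L=6; C->plug->C->R->B->L->G->refl->B->L'->A->R'->F->plug->F
Char 3 ('F'): step: R->2, L=6; F->plug->F->R->D->L->H->refl->D->L'->E->R'->H->plug->A
Char 4 ('H'): step: R->3, L=6; H->plug->A->R->H->L->E->refl->F->L'->G->R'->D->plug->D
Char 5 ('E'): step: R->4, L=6; E->plug->E->R->H->L->E->refl->F->L'->G->R'->H->plug->A
Char 6 ('E'): step: R->5, L=6; E->plug->E->R->B->L->G->refl->B->L'->A->R'->C->plug->C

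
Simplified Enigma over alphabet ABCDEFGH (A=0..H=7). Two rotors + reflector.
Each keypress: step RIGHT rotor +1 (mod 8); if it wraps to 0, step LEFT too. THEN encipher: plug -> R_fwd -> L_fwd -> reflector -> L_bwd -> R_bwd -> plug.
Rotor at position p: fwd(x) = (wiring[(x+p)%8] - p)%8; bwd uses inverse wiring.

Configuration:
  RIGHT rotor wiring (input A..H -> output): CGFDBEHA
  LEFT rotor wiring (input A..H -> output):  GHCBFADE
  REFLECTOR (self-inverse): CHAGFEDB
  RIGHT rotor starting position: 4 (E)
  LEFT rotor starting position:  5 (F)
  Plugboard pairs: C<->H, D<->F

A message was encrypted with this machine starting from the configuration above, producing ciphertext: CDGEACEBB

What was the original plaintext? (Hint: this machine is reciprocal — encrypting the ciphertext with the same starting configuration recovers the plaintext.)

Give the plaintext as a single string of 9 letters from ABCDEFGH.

Answer: ACFHCGHFA

Derivation:
Char 1 ('C'): step: R->5, L=5; C->plug->H->R->E->L->C->refl->A->L'->H->R'->A->plug->A
Char 2 ('D'): step: R->6, L=5; D->plug->F->R->F->L->F->refl->E->L'->G->R'->H->plug->C
Char 3 ('G'): step: R->7, L=5; G->plug->G->R->F->L->F->refl->E->L'->G->R'->D->plug->F
Char 4 ('E'): step: R->0, L->6 (L advanced); E->plug->E->R->B->L->G->refl->D->L'->F->R'->C->plug->H
Char 5 ('A'): step: R->1, L=6; A->plug->A->R->F->L->D->refl->G->L'->B->R'->H->plug->C
Char 6 ('C'): step: R->2, L=6; C->plug->H->R->E->L->E->refl->F->L'->A->R'->G->plug->G
Char 7 ('E'): step: R->3, L=6; E->plug->E->R->F->L->D->refl->G->L'->B->R'->C->plug->H
Char 8 ('B'): step: R->4, L=6; B->plug->B->R->A->L->F->refl->E->L'->E->R'->D->plug->F
Char 9 ('B'): step: R->5, L=6; B->plug->B->R->C->L->A->refl->C->L'->H->R'->A->plug->A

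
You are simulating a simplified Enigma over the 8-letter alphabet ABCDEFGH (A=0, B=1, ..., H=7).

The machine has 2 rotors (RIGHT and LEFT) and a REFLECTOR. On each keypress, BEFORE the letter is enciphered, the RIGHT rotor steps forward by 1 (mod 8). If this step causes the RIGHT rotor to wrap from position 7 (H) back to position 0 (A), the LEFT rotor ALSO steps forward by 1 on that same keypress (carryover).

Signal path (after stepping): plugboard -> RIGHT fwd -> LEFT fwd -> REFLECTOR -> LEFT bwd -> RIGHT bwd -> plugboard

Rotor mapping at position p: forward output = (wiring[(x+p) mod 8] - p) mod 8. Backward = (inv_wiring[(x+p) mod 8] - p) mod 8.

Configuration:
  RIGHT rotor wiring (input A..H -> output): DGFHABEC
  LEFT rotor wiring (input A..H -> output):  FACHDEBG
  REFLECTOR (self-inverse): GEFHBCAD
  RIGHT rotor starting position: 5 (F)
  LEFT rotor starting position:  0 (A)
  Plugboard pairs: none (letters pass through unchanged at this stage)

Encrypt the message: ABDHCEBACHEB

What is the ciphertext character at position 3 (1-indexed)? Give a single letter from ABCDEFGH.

Char 1 ('A'): step: R->6, L=0; A->plug->A->R->G->L->B->refl->E->L'->F->R'->C->plug->C
Char 2 ('B'): step: R->7, L=0; B->plug->B->R->E->L->D->refl->H->L'->D->R'->A->plug->A
Char 3 ('D'): step: R->0, L->1 (L advanced); D->plug->D->R->H->L->E->refl->B->L'->B->R'->F->plug->F

F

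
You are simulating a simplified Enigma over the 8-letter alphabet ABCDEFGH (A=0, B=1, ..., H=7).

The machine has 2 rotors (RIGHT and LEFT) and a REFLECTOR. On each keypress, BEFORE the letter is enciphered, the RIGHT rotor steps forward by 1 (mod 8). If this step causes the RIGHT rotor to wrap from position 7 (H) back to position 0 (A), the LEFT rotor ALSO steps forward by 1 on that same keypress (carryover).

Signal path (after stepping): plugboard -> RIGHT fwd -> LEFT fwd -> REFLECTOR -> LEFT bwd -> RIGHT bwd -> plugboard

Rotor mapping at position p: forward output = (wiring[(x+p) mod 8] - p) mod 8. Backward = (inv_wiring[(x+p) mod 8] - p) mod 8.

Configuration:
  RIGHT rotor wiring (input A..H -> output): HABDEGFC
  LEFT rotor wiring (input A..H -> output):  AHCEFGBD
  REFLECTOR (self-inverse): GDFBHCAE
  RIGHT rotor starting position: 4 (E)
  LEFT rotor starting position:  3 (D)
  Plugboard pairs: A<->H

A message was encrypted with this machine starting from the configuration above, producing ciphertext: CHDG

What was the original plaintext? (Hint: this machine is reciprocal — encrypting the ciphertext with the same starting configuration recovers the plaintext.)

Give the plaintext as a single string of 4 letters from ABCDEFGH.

Char 1 ('C'): step: R->5, L=3; C->plug->C->R->F->L->F->refl->C->L'->B->R'->A->plug->H
Char 2 ('H'): step: R->6, L=3; H->plug->A->R->H->L->H->refl->E->L'->G->R'->G->plug->G
Char 3 ('D'): step: R->7, L=3; D->plug->D->R->C->L->D->refl->B->L'->A->R'->B->plug->B
Char 4 ('G'): step: R->0, L->4 (L advanced); G->plug->G->R->F->L->D->refl->B->L'->A->R'->B->plug->B

Answer: HGBB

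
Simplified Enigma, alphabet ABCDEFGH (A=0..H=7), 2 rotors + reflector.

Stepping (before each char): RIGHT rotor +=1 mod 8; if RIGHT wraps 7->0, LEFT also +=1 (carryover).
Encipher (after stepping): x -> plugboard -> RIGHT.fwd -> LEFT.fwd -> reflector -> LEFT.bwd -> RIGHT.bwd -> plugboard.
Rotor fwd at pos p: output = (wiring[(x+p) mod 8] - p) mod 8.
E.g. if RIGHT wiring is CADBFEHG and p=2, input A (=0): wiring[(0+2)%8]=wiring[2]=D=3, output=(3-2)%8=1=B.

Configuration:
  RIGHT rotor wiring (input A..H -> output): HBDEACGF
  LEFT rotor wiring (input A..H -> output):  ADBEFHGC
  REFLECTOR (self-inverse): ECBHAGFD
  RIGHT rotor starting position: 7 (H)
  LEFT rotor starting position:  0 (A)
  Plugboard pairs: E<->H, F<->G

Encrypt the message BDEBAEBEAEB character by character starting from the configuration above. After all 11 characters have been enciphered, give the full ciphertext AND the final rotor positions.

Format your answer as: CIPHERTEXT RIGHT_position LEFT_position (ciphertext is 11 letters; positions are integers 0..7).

Answer: CBBGGBFCBCD 2 2

Derivation:
Char 1 ('B'): step: R->0, L->1 (L advanced); B->plug->B->R->B->L->A->refl->E->L'->D->R'->C->plug->C
Char 2 ('D'): step: R->1, L=1; D->plug->D->R->H->L->H->refl->D->L'->C->R'->B->plug->B
Char 3 ('E'): step: R->2, L=1; E->plug->H->R->H->L->H->refl->D->L'->C->R'->B->plug->B
Char 4 ('B'): step: R->3, L=1; B->plug->B->R->F->L->F->refl->G->L'->E->R'->F->plug->G
Char 5 ('A'): step: R->4, L=1; A->plug->A->R->E->L->G->refl->F->L'->F->R'->F->plug->G
Char 6 ('E'): step: R->5, L=1; E->plug->H->R->D->L->E->refl->A->L'->B->R'->B->plug->B
Char 7 ('B'): step: R->6, L=1; B->plug->B->R->H->L->H->refl->D->L'->C->R'->G->plug->F
Char 8 ('E'): step: R->7, L=1; E->plug->H->R->H->L->H->refl->D->L'->C->R'->C->plug->C
Char 9 ('A'): step: R->0, L->2 (L advanced); A->plug->A->R->H->L->B->refl->C->L'->B->R'->B->plug->B
Char 10 ('E'): step: R->1, L=2; E->plug->H->R->G->L->G->refl->F->L'->D->R'->C->plug->C
Char 11 ('B'): step: R->2, L=2; B->plug->B->R->C->L->D->refl->H->L'->A->R'->D->plug->D
Final: ciphertext=CBBGGBFCBCD, RIGHT=2, LEFT=2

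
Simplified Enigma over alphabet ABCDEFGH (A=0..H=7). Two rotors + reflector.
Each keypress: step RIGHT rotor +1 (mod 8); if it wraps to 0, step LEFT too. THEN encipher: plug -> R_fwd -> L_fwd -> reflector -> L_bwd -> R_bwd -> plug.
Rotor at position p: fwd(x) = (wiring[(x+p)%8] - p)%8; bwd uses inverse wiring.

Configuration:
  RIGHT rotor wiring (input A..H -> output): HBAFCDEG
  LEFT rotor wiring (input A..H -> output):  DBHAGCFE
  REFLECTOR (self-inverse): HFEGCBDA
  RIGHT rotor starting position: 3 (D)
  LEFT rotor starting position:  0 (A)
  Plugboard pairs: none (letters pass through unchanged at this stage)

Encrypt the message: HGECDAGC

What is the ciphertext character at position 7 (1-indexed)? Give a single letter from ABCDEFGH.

Char 1 ('H'): step: R->4, L=0; H->plug->H->R->B->L->B->refl->F->L'->G->R'->A->plug->A
Char 2 ('G'): step: R->5, L=0; G->plug->G->R->A->L->D->refl->G->L'->E->R'->E->plug->E
Char 3 ('E'): step: R->6, L=0; E->plug->E->R->C->L->H->refl->A->L'->D->R'->D->plug->D
Char 4 ('C'): step: R->7, L=0; C->plug->C->R->C->L->H->refl->A->L'->D->R'->F->plug->F
Char 5 ('D'): step: R->0, L->1 (L advanced); D->plug->D->R->F->L->E->refl->C->L'->H->R'->A->plug->A
Char 6 ('A'): step: R->1, L=1; A->plug->A->R->A->L->A->refl->H->L'->C->R'->E->plug->E
Char 7 ('G'): step: R->2, L=1; G->plug->G->R->F->L->E->refl->C->L'->H->R'->H->plug->H

H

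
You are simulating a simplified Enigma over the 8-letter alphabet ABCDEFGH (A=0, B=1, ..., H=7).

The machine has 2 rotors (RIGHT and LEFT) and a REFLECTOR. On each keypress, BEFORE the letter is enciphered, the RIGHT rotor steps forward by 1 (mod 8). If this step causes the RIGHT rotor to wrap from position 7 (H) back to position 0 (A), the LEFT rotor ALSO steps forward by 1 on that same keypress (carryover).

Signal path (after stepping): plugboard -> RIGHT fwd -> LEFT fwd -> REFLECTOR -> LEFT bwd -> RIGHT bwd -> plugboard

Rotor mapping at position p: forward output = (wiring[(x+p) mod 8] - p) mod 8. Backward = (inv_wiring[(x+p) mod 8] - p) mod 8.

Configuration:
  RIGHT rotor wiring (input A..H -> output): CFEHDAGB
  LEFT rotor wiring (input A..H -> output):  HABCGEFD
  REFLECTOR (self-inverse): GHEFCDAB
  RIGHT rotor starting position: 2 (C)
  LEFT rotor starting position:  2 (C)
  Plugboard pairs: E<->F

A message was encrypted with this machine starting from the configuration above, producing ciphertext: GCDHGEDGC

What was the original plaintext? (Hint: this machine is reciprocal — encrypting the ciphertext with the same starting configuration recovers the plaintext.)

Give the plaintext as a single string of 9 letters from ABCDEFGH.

Answer: DHFBHAGAD

Derivation:
Char 1 ('G'): step: R->3, L=2; G->plug->G->R->C->L->E->refl->C->L'->D->R'->D->plug->D
Char 2 ('C'): step: R->4, L=2; C->plug->C->R->C->L->E->refl->C->L'->D->R'->H->plug->H
Char 3 ('D'): step: R->5, L=2; D->plug->D->R->F->L->B->refl->H->L'->A->R'->E->plug->F
Char 4 ('H'): step: R->6, L=2; H->plug->H->R->C->L->E->refl->C->L'->D->R'->B->plug->B
Char 5 ('G'): step: R->7, L=2; G->plug->G->R->B->L->A->refl->G->L'->H->R'->H->plug->H
Char 6 ('E'): step: R->0, L->3 (L advanced); E->plug->F->R->A->L->H->refl->B->L'->C->R'->A->plug->A
Char 7 ('D'): step: R->1, L=3; D->plug->D->R->C->L->B->refl->H->L'->A->R'->G->plug->G
Char 8 ('G'): step: R->2, L=3; G->plug->G->R->A->L->H->refl->B->L'->C->R'->A->plug->A
Char 9 ('C'): step: R->3, L=3; C->plug->C->R->F->L->E->refl->C->L'->D->R'->D->plug->D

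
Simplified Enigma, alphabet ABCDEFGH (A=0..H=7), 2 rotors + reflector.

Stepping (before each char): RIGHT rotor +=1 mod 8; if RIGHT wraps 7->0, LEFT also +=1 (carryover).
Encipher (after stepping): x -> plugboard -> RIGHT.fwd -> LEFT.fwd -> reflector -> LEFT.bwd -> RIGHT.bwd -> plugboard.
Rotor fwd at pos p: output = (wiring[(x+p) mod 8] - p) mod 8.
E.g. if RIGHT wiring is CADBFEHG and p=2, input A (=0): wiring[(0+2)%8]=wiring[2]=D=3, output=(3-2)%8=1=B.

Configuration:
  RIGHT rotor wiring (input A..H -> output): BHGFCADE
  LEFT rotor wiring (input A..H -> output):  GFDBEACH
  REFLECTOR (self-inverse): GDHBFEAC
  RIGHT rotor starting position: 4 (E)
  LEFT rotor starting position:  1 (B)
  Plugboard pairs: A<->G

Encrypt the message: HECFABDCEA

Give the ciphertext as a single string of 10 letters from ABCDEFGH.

Char 1 ('H'): step: R->5, L=1; H->plug->H->R->F->L->B->refl->D->L'->D->R'->A->plug->G
Char 2 ('E'): step: R->6, L=1; E->plug->E->R->A->L->E->refl->F->L'->H->R'->F->plug->F
Char 3 ('C'): step: R->7, L=1; C->plug->C->R->A->L->E->refl->F->L'->H->R'->D->plug->D
Char 4 ('F'): step: R->0, L->2 (L advanced); F->plug->F->R->A->L->B->refl->D->L'->H->R'->B->plug->B
Char 5 ('A'): step: R->1, L=2; A->plug->G->R->D->L->G->refl->A->L'->E->R'->C->plug->C
Char 6 ('B'): step: R->2, L=2; B->plug->B->R->D->L->G->refl->A->L'->E->R'->A->plug->G
Char 7 ('D'): step: R->3, L=2; D->plug->D->R->A->L->B->refl->D->L'->H->R'->B->plug->B
Char 8 ('C'): step: R->4, L=2; C->plug->C->R->H->L->D->refl->B->L'->A->R'->D->plug->D
Char 9 ('E'): step: R->5, L=2; E->plug->E->R->C->L->C->refl->H->L'->B->R'->F->plug->F
Char 10 ('A'): step: R->6, L=2; A->plug->G->R->E->L->A->refl->G->L'->D->R'->C->plug->C

Answer: GFDBCGBDFC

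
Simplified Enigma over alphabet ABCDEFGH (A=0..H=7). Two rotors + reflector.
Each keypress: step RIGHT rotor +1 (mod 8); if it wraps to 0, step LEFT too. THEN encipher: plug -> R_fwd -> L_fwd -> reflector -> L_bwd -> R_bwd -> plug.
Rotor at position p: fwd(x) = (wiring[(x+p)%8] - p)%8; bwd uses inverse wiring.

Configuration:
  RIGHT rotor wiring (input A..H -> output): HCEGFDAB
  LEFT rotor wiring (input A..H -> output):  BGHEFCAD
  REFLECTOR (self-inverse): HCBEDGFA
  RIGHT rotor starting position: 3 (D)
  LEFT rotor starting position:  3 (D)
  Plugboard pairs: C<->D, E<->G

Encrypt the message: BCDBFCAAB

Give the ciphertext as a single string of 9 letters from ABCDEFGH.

Answer: FDFHAAGEG

Derivation:
Char 1 ('B'): step: R->4, L=3; B->plug->B->R->H->L->E->refl->D->L'->G->R'->F->plug->F
Char 2 ('C'): step: R->5, L=3; C->plug->D->R->C->L->H->refl->A->L'->E->R'->C->plug->D
Char 3 ('D'): step: R->6, L=3; D->plug->C->R->B->L->C->refl->B->L'->A->R'->F->plug->F
Char 4 ('B'): step: R->7, L=3; B->plug->B->R->A->L->B->refl->C->L'->B->R'->H->plug->H
Char 5 ('F'): step: R->0, L->4 (L advanced); F->plug->F->R->D->L->H->refl->A->L'->H->R'->A->plug->A
Char 6 ('C'): step: R->1, L=4; C->plug->D->R->E->L->F->refl->G->L'->B->R'->A->plug->A
Char 7 ('A'): step: R->2, L=4; A->plug->A->R->C->L->E->refl->D->L'->G->R'->E->plug->G
Char 8 ('A'): step: R->3, L=4; A->plug->A->R->D->L->H->refl->A->L'->H->R'->G->plug->E
Char 9 ('B'): step: R->4, L=4; B->plug->B->R->H->L->A->refl->H->L'->D->R'->E->plug->G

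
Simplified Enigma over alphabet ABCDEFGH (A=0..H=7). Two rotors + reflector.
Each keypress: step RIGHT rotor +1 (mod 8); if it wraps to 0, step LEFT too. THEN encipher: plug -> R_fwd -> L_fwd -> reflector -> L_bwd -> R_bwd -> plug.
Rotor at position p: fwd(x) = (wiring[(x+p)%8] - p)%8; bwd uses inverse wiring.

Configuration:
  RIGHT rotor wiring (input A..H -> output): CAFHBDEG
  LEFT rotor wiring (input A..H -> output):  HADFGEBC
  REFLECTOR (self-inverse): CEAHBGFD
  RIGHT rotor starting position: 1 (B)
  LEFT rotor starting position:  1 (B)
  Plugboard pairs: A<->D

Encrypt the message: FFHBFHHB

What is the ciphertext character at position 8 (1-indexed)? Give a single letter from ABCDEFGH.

Char 1 ('F'): step: R->2, L=1; F->plug->F->R->E->L->D->refl->H->L'->A->R'->G->plug->G
Char 2 ('F'): step: R->3, L=1; F->plug->F->R->H->L->G->refl->F->L'->D->R'->E->plug->E
Char 3 ('H'): step: R->4, L=1; H->plug->H->R->D->L->F->refl->G->L'->H->R'->B->plug->B
Char 4 ('B'): step: R->5, L=1; B->plug->B->R->H->L->G->refl->F->L'->D->R'->E->plug->E
Char 5 ('F'): step: R->6, L=1; F->plug->F->R->B->L->C->refl->A->L'->F->R'->H->plug->H
Char 6 ('H'): step: R->7, L=1; H->plug->H->R->F->L->A->refl->C->L'->B->R'->C->plug->C
Char 7 ('H'): step: R->0, L->2 (L advanced); H->plug->H->R->G->L->F->refl->G->L'->H->R'->D->plug->A
Char 8 ('B'): step: R->1, L=2; B->plug->B->R->E->L->H->refl->D->L'->B->R'->H->plug->H

H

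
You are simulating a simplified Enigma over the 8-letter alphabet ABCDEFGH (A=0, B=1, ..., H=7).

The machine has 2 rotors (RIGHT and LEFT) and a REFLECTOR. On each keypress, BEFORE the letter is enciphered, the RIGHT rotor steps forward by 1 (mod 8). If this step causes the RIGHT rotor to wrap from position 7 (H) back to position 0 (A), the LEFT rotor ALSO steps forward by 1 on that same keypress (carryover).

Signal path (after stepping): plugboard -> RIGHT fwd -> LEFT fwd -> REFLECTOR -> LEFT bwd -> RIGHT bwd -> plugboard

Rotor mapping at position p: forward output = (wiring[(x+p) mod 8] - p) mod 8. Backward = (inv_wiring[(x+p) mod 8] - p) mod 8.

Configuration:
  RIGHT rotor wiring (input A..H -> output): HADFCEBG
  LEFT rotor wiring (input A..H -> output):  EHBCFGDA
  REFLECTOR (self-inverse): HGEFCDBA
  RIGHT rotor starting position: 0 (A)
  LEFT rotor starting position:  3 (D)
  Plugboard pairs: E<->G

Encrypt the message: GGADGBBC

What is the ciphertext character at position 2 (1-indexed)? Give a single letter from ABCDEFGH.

Char 1 ('G'): step: R->1, L=3; G->plug->E->R->D->L->A->refl->H->L'->A->R'->F->plug->F
Char 2 ('G'): step: R->2, L=3; G->plug->E->R->H->L->G->refl->B->L'->F->R'->G->plug->E

E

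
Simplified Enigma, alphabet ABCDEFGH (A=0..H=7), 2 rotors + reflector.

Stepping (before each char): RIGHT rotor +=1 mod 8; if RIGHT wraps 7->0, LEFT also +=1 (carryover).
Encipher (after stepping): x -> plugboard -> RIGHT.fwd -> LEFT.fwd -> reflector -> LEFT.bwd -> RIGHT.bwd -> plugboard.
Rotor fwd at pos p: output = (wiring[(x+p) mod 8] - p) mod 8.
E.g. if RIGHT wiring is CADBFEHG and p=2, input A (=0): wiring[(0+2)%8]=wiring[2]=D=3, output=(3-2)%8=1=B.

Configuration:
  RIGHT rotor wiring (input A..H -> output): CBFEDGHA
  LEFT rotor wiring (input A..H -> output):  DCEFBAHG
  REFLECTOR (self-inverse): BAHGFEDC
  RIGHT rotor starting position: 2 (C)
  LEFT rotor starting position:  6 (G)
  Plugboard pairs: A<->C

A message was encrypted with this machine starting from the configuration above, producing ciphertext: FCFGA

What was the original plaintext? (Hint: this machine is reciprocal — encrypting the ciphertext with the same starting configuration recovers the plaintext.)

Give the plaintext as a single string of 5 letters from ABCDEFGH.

Char 1 ('F'): step: R->3, L=6; F->plug->F->R->H->L->C->refl->H->L'->F->R'->E->plug->E
Char 2 ('C'): step: R->4, L=6; C->plug->A->R->H->L->C->refl->H->L'->F->R'->F->plug->F
Char 3 ('F'): step: R->5, L=6; F->plug->F->R->A->L->B->refl->A->L'->B->R'->A->plug->C
Char 4 ('G'): step: R->6, L=6; G->plug->G->R->F->L->H->refl->C->L'->H->R'->E->plug->E
Char 5 ('A'): step: R->7, L=6; A->plug->C->R->C->L->F->refl->E->L'->D->R'->B->plug->B

Answer: EFCEB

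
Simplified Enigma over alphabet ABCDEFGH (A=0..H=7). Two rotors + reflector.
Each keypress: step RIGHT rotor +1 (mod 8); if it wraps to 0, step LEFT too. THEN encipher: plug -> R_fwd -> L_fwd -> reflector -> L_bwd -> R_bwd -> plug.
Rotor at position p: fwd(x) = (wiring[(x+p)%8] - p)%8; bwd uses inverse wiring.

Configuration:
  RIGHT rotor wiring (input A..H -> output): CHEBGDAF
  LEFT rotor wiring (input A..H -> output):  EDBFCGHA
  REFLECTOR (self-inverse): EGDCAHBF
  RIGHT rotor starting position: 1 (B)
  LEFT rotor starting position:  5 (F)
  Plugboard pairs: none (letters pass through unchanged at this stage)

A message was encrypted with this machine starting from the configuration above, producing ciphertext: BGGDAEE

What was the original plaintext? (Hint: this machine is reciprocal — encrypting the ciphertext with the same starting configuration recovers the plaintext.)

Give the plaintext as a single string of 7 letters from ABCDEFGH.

Answer: FCCADHB

Derivation:
Char 1 ('B'): step: R->2, L=5; B->plug->B->R->H->L->F->refl->H->L'->D->R'->F->plug->F
Char 2 ('G'): step: R->3, L=5; G->plug->G->R->E->L->G->refl->B->L'->A->R'->C->plug->C
Char 3 ('G'): step: R->4, L=5; G->plug->G->R->A->L->B->refl->G->L'->E->R'->C->plug->C
Char 4 ('D'): step: R->5, L=5; D->plug->D->R->F->L->E->refl->A->L'->G->R'->A->plug->A
Char 5 ('A'): step: R->6, L=5; A->plug->A->R->C->L->D->refl->C->L'->B->R'->D->plug->D
Char 6 ('E'): step: R->7, L=5; E->plug->E->R->C->L->D->refl->C->L'->B->R'->H->plug->H
Char 7 ('E'): step: R->0, L->6 (L advanced); E->plug->E->R->G->L->E->refl->A->L'->H->R'->B->plug->B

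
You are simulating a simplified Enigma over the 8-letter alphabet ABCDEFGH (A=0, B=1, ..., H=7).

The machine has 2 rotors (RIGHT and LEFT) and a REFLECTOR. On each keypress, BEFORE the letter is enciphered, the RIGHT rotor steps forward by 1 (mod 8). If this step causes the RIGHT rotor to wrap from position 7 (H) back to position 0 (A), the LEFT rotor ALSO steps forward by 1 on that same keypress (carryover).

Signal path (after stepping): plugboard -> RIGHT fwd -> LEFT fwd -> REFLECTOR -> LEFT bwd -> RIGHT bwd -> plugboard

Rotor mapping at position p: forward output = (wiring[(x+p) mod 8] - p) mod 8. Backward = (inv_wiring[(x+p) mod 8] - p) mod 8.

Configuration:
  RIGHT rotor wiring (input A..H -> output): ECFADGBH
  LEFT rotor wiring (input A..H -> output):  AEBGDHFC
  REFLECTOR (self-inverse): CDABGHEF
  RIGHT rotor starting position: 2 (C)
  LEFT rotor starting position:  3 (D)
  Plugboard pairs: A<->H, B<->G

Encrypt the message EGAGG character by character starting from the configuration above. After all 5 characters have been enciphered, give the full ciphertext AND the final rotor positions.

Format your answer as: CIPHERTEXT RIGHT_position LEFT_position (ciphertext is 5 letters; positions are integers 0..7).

Answer: HHFHF 7 3

Derivation:
Char 1 ('E'): step: R->3, L=3; E->plug->E->R->E->L->H->refl->F->L'->F->R'->A->plug->H
Char 2 ('G'): step: R->4, L=3; G->plug->B->R->C->L->E->refl->G->L'->H->R'->A->plug->H
Char 3 ('A'): step: R->5, L=3; A->plug->H->R->G->L->B->refl->D->L'->A->R'->F->plug->F
Char 4 ('G'): step: R->6, L=3; G->plug->B->R->B->L->A->refl->C->L'->D->R'->A->plug->H
Char 5 ('G'): step: R->7, L=3; G->plug->B->R->F->L->F->refl->H->L'->E->R'->F->plug->F
Final: ciphertext=HHFHF, RIGHT=7, LEFT=3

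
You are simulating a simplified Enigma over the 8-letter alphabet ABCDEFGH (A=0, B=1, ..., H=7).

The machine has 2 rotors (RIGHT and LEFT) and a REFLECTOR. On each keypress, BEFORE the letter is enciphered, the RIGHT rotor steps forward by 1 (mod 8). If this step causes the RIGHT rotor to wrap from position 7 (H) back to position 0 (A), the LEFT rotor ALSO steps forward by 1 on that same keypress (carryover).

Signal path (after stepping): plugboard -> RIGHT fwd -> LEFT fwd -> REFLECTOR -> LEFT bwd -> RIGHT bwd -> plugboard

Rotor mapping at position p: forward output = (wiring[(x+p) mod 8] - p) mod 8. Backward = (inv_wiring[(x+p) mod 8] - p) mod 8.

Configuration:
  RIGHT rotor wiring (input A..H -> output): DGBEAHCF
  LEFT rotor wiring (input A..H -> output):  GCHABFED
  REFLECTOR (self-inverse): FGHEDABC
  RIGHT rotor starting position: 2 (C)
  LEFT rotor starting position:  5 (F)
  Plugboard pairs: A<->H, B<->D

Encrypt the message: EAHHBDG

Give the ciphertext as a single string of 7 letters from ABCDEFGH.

Char 1 ('E'): step: R->3, L=5; E->plug->E->R->C->L->G->refl->B->L'->D->R'->G->plug->G
Char 2 ('A'): step: R->4, L=5; A->plug->H->R->A->L->A->refl->F->L'->E->R'->A->plug->H
Char 3 ('H'): step: R->5, L=5; H->plug->A->R->C->L->G->refl->B->L'->D->R'->H->plug->A
Char 4 ('H'): step: R->6, L=5; H->plug->A->R->E->L->F->refl->A->L'->A->R'->D->plug->B
Char 5 ('B'): step: R->7, L=5; B->plug->D->R->C->L->G->refl->B->L'->D->R'->H->plug->A
Char 6 ('D'): step: R->0, L->6 (L advanced); D->plug->B->R->G->L->D->refl->E->L'->D->R'->A->plug->H
Char 7 ('G'): step: R->1, L=6; G->plug->G->R->E->L->B->refl->G->L'->A->R'->B->plug->D

Answer: GHABAHD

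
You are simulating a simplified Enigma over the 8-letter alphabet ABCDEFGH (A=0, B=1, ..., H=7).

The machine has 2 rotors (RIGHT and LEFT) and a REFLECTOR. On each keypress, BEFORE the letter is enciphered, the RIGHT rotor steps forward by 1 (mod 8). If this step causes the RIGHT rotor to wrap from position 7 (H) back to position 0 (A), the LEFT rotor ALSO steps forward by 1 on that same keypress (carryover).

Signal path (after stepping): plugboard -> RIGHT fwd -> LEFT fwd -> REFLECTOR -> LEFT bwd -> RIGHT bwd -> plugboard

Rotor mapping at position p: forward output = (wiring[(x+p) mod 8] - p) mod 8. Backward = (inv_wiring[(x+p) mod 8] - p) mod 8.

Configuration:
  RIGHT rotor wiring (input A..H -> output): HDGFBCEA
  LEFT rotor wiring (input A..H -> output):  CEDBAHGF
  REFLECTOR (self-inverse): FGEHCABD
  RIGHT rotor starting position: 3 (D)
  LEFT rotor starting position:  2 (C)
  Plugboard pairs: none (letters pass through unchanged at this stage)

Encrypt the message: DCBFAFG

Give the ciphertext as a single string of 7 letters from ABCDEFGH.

Answer: FEEBEBB

Derivation:
Char 1 ('D'): step: R->4, L=2; D->plug->D->R->E->L->E->refl->C->L'->H->R'->F->plug->F
Char 2 ('C'): step: R->5, L=2; C->plug->C->R->D->L->F->refl->A->L'->G->R'->E->plug->E
Char 3 ('B'): step: R->6, L=2; B->plug->B->R->C->L->G->refl->B->L'->A->R'->E->plug->E
Char 4 ('F'): step: R->7, L=2; F->plug->F->R->C->L->G->refl->B->L'->A->R'->B->plug->B
Char 5 ('A'): step: R->0, L->3 (L advanced); A->plug->A->R->H->L->A->refl->F->L'->B->R'->E->plug->E
Char 6 ('F'): step: R->1, L=3; F->plug->F->R->D->L->D->refl->H->L'->F->R'->B->plug->B
Char 7 ('G'): step: R->2, L=3; G->plug->G->R->F->L->H->refl->D->L'->D->R'->B->plug->B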